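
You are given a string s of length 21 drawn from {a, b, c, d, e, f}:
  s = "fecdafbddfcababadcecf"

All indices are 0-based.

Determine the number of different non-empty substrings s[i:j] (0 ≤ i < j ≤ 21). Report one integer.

212

rank | idx | suffix
   0 |  11 | ababadcecf
   1 |  13 | abadcecf
   2 |  15 | adcecf
   3 |   4 | afbddfcababadcecf
   4 |  12 | babadcecf
   5 |  14 | badcecf
   6 |   6 | bddfcababadcecf
   7 |  10 | cababadcecf
   8 |   2 | cdafbddfcababadcecf
   9 |  17 | cecf
  10 |  19 | cf
  11 |   3 | dafbddfcababadcecf
  12 |  16 | dcecf
  13 |   7 | ddfcababadcecf
  14 |   8 | dfcababadcecf
  15 |   1 | ecdafbddfcababadcecf
  16 |  18 | ecf
  17 |  20 | f
  18 |   5 | fbddfcababadcecf
  19 |   9 | fcababadcecf
  20 |   0 | fecdafbddfcababadcecf

SA = [11, 13, 15, 4, 12, 14, 6, 10, 2, 17, 19, 3, 16, 7, 8, 1, 18, 20, 5, 9, 0]
[i] adj suffixes → lcp
  [1] 11/13 → 3 ('aba')
  [2] 13/15 → 1 ('a')
  [3] 15/4 → 1 ('a')
  [4] 4/12 → 0 ('')
  [5] 12/14 → 2 ('ba')
  [6] 14/6 → 1 ('b')
  [7] 6/10 → 0 ('')
  [8] 10/2 → 1 ('c')
  [9] 2/17 → 1 ('c')
  [10] 17/19 → 1 ('c')
  [11] 19/3 → 0 ('')
  [12] 3/16 → 1 ('d')
  [13] 16/7 → 1 ('d')
  [14] 7/8 → 1 ('d')
  [15] 8/1 → 0 ('')
  [16] 1/18 → 2 ('ec')
  [17] 18/20 → 0 ('')
  [18] 20/5 → 1 ('f')
  [19] 5/9 → 1 ('f')
  [20] 9/0 → 1 ('f')

n(n+1)/2 = 21·22/2 = 231
Σ LCP = 0 + 3 + 1 + 1 + 0 + 2 + 1 + 0 + 1 + 1 + 1 + 0 + 1 + 1 + 1 + 0 + 2 + 0 + 1 + 1 + 1 = 19
distinct = 231 − 19 = 212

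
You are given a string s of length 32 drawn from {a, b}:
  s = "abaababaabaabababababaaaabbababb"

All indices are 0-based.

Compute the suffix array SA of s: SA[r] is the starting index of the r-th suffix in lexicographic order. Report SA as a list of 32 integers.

[21, 22, 7, 2, 10, 23, 19, 5, 0, 8, 17, 3, 15, 13, 11, 27, 29, 24, 31, 20, 6, 1, 9, 18, 4, 16, 14, 12, 26, 28, 30, 25]

rank | idx | suffix
   0 |  21 | aaaabbababb
   1 |  22 | aaabbababb
   2 |   7 | aabaabababababaaaabbababb
   3 |   2 | aababaabaabababababaaaabbababb
   4 |  10 | aabababababaaaabbababb
   5 |  23 | aabbababb
   6 |  19 | abaaaabbababb
   7 |   5 | abaabaabababababaaaabbababb
   8 |   0 | abaababaabaabababababaaaabbababb
   9 |   8 | abaabababababaaaabbababb
  10 |  17 | ababaaaabbababb
  11 |   3 | ababaabaabababababaaaabbababb
  12 |  15 | abababaaaabbababb
  13 |  13 | ababababaaaabbababb
  14 |  11 | abababababaaaabbababb
  15 |  27 | ababb
  16 |  29 | abb
  17 |  24 | abbababb
  18 |  31 | b
  19 |  20 | baaaabbababb
  20 |   6 | baabaabababababaaaabbababb
  21 |   1 | baababaabaabababababaaaabbababb
  22 |   9 | baabababababaaaabbababb
  23 |  18 | babaaaabbababb
  24 |   4 | babaabaabababababaaaabbababb
  25 |  16 | bababaaaabbababb
  26 |  14 | babababaaaabbababb
  27 |  12 | bababababaaaabbababb
  28 |  26 | bababb
  29 |  28 | babb
  30 |  30 | bb
  31 |  25 | bbababb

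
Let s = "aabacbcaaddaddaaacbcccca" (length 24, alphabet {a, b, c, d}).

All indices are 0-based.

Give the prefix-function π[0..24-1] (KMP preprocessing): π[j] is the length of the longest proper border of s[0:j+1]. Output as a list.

[0, 1, 0, 1, 0, 0, 0, 1, 2, 0, 0, 1, 0, 0, 1, 2, 2, 0, 0, 0, 0, 0, 0, 1]

π[0] = 0
j=1 s[j]='a': π[1]=1 (border 'a')
j=2 s[j]='b': k: 1→0; π[2]=0 (border '')
j=3 s[j]='a': π[3]=1 (border 'a')
j=4 s[j]='c': k: 1→0; π[4]=0 (border '')
j=5 s[j]='b': π[5]=0 (border '')
j=6 s[j]='c': π[6]=0 (border '')
j=7 s[j]='a': π[7]=1 (border 'a')
j=8 s[j]='a': π[8]=2 (border 'aa')
j=9 s[j]='d': k: 2→1→0; π[9]=0 (border '')
j=10 s[j]='d': π[10]=0 (border '')
j=11 s[j]='a': π[11]=1 (border 'a')
j=12 s[j]='d': k: 1→0; π[12]=0 (border '')
j=13 s[j]='d': π[13]=0 (border '')
j=14 s[j]='a': π[14]=1 (border 'a')
j=15 s[j]='a': π[15]=2 (border 'aa')
j=16 s[j]='a': k: 2→1; π[16]=2 (border 'aa')
j=17 s[j]='c': k: 2→1→0; π[17]=0 (border '')
j=18 s[j]='b': π[18]=0 (border '')
j=19 s[j]='c': π[19]=0 (border '')
j=20 s[j]='c': π[20]=0 (border '')
j=21 s[j]='c': π[21]=0 (border '')
j=22 s[j]='c': π[22]=0 (border '')
j=23 s[j]='a': π[23]=1 (border 'a')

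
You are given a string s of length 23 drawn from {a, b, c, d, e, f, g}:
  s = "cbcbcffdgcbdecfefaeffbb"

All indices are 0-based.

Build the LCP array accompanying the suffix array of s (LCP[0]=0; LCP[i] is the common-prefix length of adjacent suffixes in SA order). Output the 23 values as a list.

[0, 0, 1, 1, 2, 1, 0, 3, 2, 1, 2, 0, 1, 0, 1, 2, 0, 1, 1, 1, 1, 2, 0]

rank | idx | suffix
   0 |  17 | aeffbb
   1 |  22 | b
   2 |  21 | bb
   3 |   1 | bcbcffdgcbdecfefaeffbb
   4 |   3 | bcffdgcbdecfefaeffbb
   5 |  10 | bdecfefaeffbb
   6 |   0 | cbcbcffdgcbdecfefaeffbb
   7 |   2 | cbcffdgcbdecfefaeffbb
   8 |   9 | cbdecfefaeffbb
   9 |  13 | cfefaeffbb
  10 |   4 | cffdgcbdecfefaeffbb
  11 |  11 | decfefaeffbb
  12 |   7 | dgcbdecfefaeffbb
  13 |  12 | ecfefaeffbb
  14 |  15 | efaeffbb
  15 |  18 | effbb
  16 |  16 | faeffbb
  17 |  20 | fbb
  18 |   6 | fdgcbdecfefaeffbb
  19 |  14 | fefaeffbb
  20 |  19 | ffbb
  21 |   5 | ffdgcbdecfefaeffbb
  22 |   8 | gcbdecfefaeffbb

SA = [17, 22, 21, 1, 3, 10, 0, 2, 9, 13, 4, 11, 7, 12, 15, 18, 16, 20, 6, 14, 19, 5, 8]
rank  pair      lcp
   1  s[17:],s[22:]  0  ''
   2  s[22:],s[21:]  1  'b'
   3  s[21:],s[1:]  1  'b'
   4  s[1:],s[3:]  2  'bc'
   5  s[3:],s[10:]  1  'b'
   6  s[10:],s[0:]  0  ''
   7  s[0:],s[2:]  3  'cbc'
   8  s[2:],s[9:]  2  'cb'
   9  s[9:],s[13:]  1  'c'
  10  s[13:],s[4:]  2  'cf'
  11  s[4:],s[11:]  0  ''
  12  s[11:],s[7:]  1  'd'
  13  s[7:],s[12:]  0  ''
  14  s[12:],s[15:]  1  'e'
  15  s[15:],s[18:]  2  'ef'
  16  s[18:],s[16:]  0  ''
  17  s[16:],s[20:]  1  'f'
  18  s[20:],s[6:]  1  'f'
  19  s[6:],s[14:]  1  'f'
  20  s[14:],s[19:]  1  'f'
  21  s[19:],s[5:]  2  'ff'
  22  s[5:],s[8:]  0  ''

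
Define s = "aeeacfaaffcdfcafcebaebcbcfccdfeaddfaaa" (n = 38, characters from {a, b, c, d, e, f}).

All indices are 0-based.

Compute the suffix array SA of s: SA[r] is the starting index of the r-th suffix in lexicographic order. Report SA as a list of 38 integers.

[37, 36, 35, 6, 3, 31, 19, 0, 14, 7, 18, 21, 23, 13, 22, 26, 10, 27, 16, 4, 24, 32, 33, 11, 28, 2, 30, 17, 20, 1, 34, 5, 12, 25, 9, 15, 29, 8]

rank→(start, suffix):
  0 → (37, 'a')
  1 → (36, 'aa')
  2 → (35, 'aaa')
  3 → (6, 'aaffcdfcafcebaebcbcfccdfeaddfaaa')
  4 → (3, 'acfaaffcdfcafcebaebcbcfccdfeaddfaaa')
  5 → (31, 'addfaaa')
  6 → (19, 'aebcbcfccdfeaddfaaa')
  7 → (0, 'aeeacfaaffcdfcafcebaebcbcfccdfeaddfaaa')
  8 → (14, 'afcebaebcbcfccdfeaddfaaa')
  9 → (7, 'affcdfcafcebaebcbcfccdfeaddfaaa')
  10 → (18, 'baebcbcfccdfeaddfaaa')
  11 → (21, 'bcbcfccdfeaddfaaa')
  12 → (23, 'bcfccdfeaddfaaa')
  13 → (13, 'cafcebaebcbcfccdfeaddfaaa')
  14 → (22, 'cbcfccdfeaddfaaa')
  15 → (26, 'ccdfeaddfaaa')
  16 → (10, 'cdfcafcebaebcbcfccdfeaddfaaa')
  17 → (27, 'cdfeaddfaaa')
  18 → (16, 'cebaebcbcfccdfeaddfaaa')
  19 → (4, 'cfaaffcdfcafcebaebcbcfccdfeaddfaaa')
  20 → (24, 'cfccdfeaddfaaa')
  21 → (32, 'ddfaaa')
  22 → (33, 'dfaaa')
  23 → (11, 'dfcafcebaebcbcfccdfeaddfaaa')
  24 → (28, 'dfeaddfaaa')
  25 → (2, 'eacfaaffcdfcafcebaebcbcfccdfeaddfaaa')
  26 → (30, 'eaddfaaa')
  27 → (17, 'ebaebcbcfccdfeaddfaaa')
  28 → (20, 'ebcbcfccdfeaddfaaa')
  29 → (1, 'eeacfaaffcdfcafcebaebcbcfccdfeaddfaaa')
  30 → (34, 'faaa')
  31 → (5, 'faaffcdfcafcebaebcbcfccdfeaddfaaa')
  32 → (12, 'fcafcebaebcbcfccdfeaddfaaa')
  33 → (25, 'fccdfeaddfaaa')
  34 → (9, 'fcdfcafcebaebcbcfccdfeaddfaaa')
  35 → (15, 'fcebaebcbcfccdfeaddfaaa')
  36 → (29, 'feaddfaaa')
  37 → (8, 'ffcdfcafcebaebcbcfccdfeaddfaaa')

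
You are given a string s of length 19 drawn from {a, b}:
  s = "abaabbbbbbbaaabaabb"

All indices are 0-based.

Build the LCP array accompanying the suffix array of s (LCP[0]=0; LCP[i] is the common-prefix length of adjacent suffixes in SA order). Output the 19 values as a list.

[0, 2, 3, 4, 1, 6, 2, 3, 0, 1, 3, 5, 1, 2, 2, 3, 4, 5, 6]

sorted suffixes:
  #0 SA[0]=11  'aaabaabb'
  #1 SA[1]=12  'aabaabb'
  #2 SA[2]=15  'aabb'
  #3 SA[3]=2  'aabbbbbbbaaabaabb'
  #4 SA[4]=13  'abaabb'
  #5 SA[5]=0  'abaabbbbbbbaaabaabb'
  #6 SA[6]=16  'abb'
  #7 SA[7]=3  'abbbbbbbaaabaabb'
  #8 SA[8]=18  'b'
  #9 SA[9]=10  'baaabaabb'
  #10 SA[10]=14  'baabb'
  #11 SA[11]=1  'baabbbbbbbaaabaabb'
  #12 SA[12]=17  'bb'
  #13 SA[13]=9  'bbaaabaabb'
  #14 SA[14]=8  'bbbaaabaabb'
  #15 SA[15]=7  'bbbbaaabaabb'
  #16 SA[16]=6  'bbbbbaaabaabb'
  #17 SA[17]=5  'bbbbbbaaabaabb'
  #18 SA[18]=4  'bbbbbbbaaabaabb'

SA = [11, 12, 15, 2, 13, 0, 16, 3, 18, 10, 14, 1, 17, 9, 8, 7, 6, 5, 4]
rank  pair      lcp
   1  s[11:],s[12:]  2  'aa'
   2  s[12:],s[15:]  3  'aab'
   3  s[15:],s[2:]  4  'aabb'
   4  s[2:],s[13:]  1  'a'
   5  s[13:],s[0:]  6  'abaabb'
   6  s[0:],s[16:]  2  'ab'
   7  s[16:],s[3:]  3  'abb'
   8  s[3:],s[18:]  0  ''
   9  s[18:],s[10:]  1  'b'
  10  s[10:],s[14:]  3  'baa'
  11  s[14:],s[1:]  5  'baabb'
  12  s[1:],s[17:]  1  'b'
  13  s[17:],s[9:]  2  'bb'
  14  s[9:],s[8:]  2  'bb'
  15  s[8:],s[7:]  3  'bbb'
  16  s[7:],s[6:]  4  'bbbb'
  17  s[6:],s[5:]  5  'bbbbb'
  18  s[5:],s[4:]  6  'bbbbbb'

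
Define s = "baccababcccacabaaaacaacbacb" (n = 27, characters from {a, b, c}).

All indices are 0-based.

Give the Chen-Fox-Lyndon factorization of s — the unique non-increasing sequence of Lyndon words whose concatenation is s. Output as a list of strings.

["b", "acc", "ababcccac", "ab", "aaaacaacbacb"]

emit factor 1: 'b' (i=0, period=1)
emit factor 2: 'acc' (i=1, period=3)
emit factor 3: 'ababcccac' (i=4, period=9)
emit factor 4: 'ab' (i=13, period=2)
emit factor 5: 'aaaacaacbacb' (i=15, period=12)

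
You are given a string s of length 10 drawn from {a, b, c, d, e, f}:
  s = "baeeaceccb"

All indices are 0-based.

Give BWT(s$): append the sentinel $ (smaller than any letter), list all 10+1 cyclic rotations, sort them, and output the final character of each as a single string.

rank  rotation     last
    0  $baeeaceccb  b
    1  aceccb$baee  e
    2  aeeaceccb$b  b
    3  b$baeeacecc  c
    4  baeeaceccb$  $
    5  cb$baeeacec  c
    6  ccb$baeeace  e
    7  ceccb$baeea  a
    8  eaceccb$bae  e
    9  eccb$baeeac  c
   10  eeaceccb$ba  a

bebc$ceaeca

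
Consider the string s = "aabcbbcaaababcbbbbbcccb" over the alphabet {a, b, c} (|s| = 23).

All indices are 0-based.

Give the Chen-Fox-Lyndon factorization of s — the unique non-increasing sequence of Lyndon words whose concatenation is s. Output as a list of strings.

emit factor 1: 'aabcbbc' (i=0, period=7)
emit factor 2: 'aaababcbbbbbcccb' (i=7, period=16)

["aabcbbc", "aaababcbbbbbcccb"]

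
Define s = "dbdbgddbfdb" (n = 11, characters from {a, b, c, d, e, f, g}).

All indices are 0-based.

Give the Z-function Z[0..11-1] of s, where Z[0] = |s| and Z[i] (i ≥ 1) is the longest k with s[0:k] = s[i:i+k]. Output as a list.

[11, 0, 2, 0, 0, 1, 2, 0, 0, 2, 0]

Z[0]=11
i=1: fresh scan; Z[1]=0
i=2: fresh scan; Z[2]=2 grow→box=[2,4)
i=3: min(r-i=1, Z[1]=0)=0; Z[3]=0
i=4: fresh scan; Z[4]=0
i=5: fresh scan; Z[5]=1 grow→box=[5,6)
i=6: fresh scan; Z[6]=2 grow→box=[6,8)
i=7: min(r-i=1, Z[1]=0)=0; Z[7]=0
i=8: fresh scan; Z[8]=0
i=9: fresh scan; Z[9]=2 grow→box=[9,11)
i=10: min(r-i=1, Z[1]=0)=0; Z[10]=0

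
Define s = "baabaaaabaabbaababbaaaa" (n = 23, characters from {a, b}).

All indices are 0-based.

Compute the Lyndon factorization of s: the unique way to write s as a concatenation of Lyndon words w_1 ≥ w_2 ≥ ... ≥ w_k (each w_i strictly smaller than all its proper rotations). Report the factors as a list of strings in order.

["b", "aab", "aaaabaabbaababb", "a", "a", "a", "a"]

emit factor 1: 'b' (i=0, period=1)
emit factor 2: 'aab' (i=1, period=3)
emit factor 3: 'aaaabaabbaababb' (i=4, period=15)
emit factor 4: 'a' (i=19, period=1)
emit factor 5: 'a' (i=20, period=1)
emit factor 6: 'a' (i=21, period=1)
emit factor 7: 'a' (i=22, period=1)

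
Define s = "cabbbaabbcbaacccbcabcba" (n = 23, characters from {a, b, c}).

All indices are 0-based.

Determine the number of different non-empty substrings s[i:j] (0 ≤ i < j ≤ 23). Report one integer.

237

rank→(start, suffix):
  0 → (22, 'a')
  1 → (5, 'aabbcbaacccbcabcba')
  2 → (11, 'aacccbcabcba')
  3 → (1, 'abbbaabbcbaacccbcabcba')
  4 → (6, 'abbcbaacccbcabcba')
  5 → (18, 'abcba')
  6 → (12, 'acccbcabcba')
  7 → (21, 'ba')
  8 → (4, 'baabbcbaacccbcabcba')
  9 → (10, 'baacccbcabcba')
  10 → (3, 'bbaabbcbaacccbcabcba')
  11 → (2, 'bbbaabbcbaacccbcabcba')
  12 → (7, 'bbcbaacccbcabcba')
  13 → (16, 'bcabcba')
  14 → (19, 'bcba')
  15 → (8, 'bcbaacccbcabcba')
  16 → (0, 'cabbbaabbcbaacccbcabcba')
  17 → (17, 'cabcba')
  18 → (20, 'cba')
  19 → (9, 'cbaacccbcabcba')
  20 → (15, 'cbcabcba')
  21 → (14, 'ccbcabcba')
  22 → (13, 'cccbcabcba')

SA = [22, 5, 11, 1, 6, 18, 12, 21, 4, 10, 3, 2, 7, 16, 19, 8, 0, 17, 20, 9, 15, 14, 13]
[i] adj suffixes → lcp
  [1] 22/5 → 1 ('a')
  [2] 5/11 → 2 ('aa')
  [3] 11/1 → 1 ('a')
  [4] 1/6 → 3 ('abb')
  [5] 6/18 → 2 ('ab')
  [6] 18/12 → 1 ('a')
  [7] 12/21 → 0 ('')
  [8] 21/4 → 2 ('ba')
  [9] 4/10 → 3 ('baa')
  [10] 10/3 → 1 ('b')
  [11] 3/2 → 2 ('bb')
  [12] 2/7 → 2 ('bb')
  [13] 7/16 → 1 ('b')
  [14] 16/19 → 2 ('bc')
  [15] 19/8 → 4 ('bcba')
  [16] 8/0 → 0 ('')
  [17] 0/17 → 3 ('cab')
  [18] 17/20 → 1 ('c')
  [19] 20/9 → 3 ('cba')
  [20] 9/15 → 2 ('cb')
  [21] 15/14 → 1 ('c')
  [22] 14/13 → 2 ('cc')

n(n+1)/2 = 23·24/2 = 276
Σ LCP = 0 + 1 + 2 + 1 + 3 + 2 + 1 + 0 + 2 + 3 + 1 + 2 + 2 + 1 + 2 + 4 + 0 + 3 + 1 + 3 + 2 + 1 + 2 = 39
distinct = 276 − 39 = 237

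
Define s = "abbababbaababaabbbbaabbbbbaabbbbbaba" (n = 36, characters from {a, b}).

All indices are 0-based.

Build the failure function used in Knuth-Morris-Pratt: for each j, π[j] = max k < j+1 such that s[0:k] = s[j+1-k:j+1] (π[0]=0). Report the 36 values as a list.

π[0] = 0
j=1 s[j]='b': π[1]=0 (border '')
j=2 s[j]='b': π[2]=0 (border '')
j=3 s[j]='a': π[3]=1 (border 'a')
j=4 s[j]='b': π[4]=2 (border 'ab')
j=5 s[j]='a': k: 2→0; π[5]=1 (border 'a')
j=6 s[j]='b': π[6]=2 (border 'ab')
j=7 s[j]='b': π[7]=3 (border 'abb')
j=8 s[j]='a': π[8]=4 (border 'abba')
j=9 s[j]='a': k: 4→1→0; π[9]=1 (border 'a')
j=10 s[j]='b': π[10]=2 (border 'ab')
j=11 s[j]='a': k: 2→0; π[11]=1 (border 'a')
j=12 s[j]='b': π[12]=2 (border 'ab')
j=13 s[j]='a': k: 2→0; π[13]=1 (border 'a')
j=14 s[j]='a': k: 1→0; π[14]=1 (border 'a')
j=15 s[j]='b': π[15]=2 (border 'ab')
j=16 s[j]='b': π[16]=3 (border 'abb')
j=17 s[j]='b': k: 3→0; π[17]=0 (border '')
j=18 s[j]='b': π[18]=0 (border '')
j=19 s[j]='a': π[19]=1 (border 'a')
j=20 s[j]='a': k: 1→0; π[20]=1 (border 'a')
j=21 s[j]='b': π[21]=2 (border 'ab')
j=22 s[j]='b': π[22]=3 (border 'abb')
j=23 s[j]='b': k: 3→0; π[23]=0 (border '')
j=24 s[j]='b': π[24]=0 (border '')
j=25 s[j]='b': π[25]=0 (border '')
j=26 s[j]='a': π[26]=1 (border 'a')
j=27 s[j]='a': k: 1→0; π[27]=1 (border 'a')
j=28 s[j]='b': π[28]=2 (border 'ab')
j=29 s[j]='b': π[29]=3 (border 'abb')
j=30 s[j]='b': k: 3→0; π[30]=0 (border '')
j=31 s[j]='b': π[31]=0 (border '')
j=32 s[j]='b': π[32]=0 (border '')
j=33 s[j]='a': π[33]=1 (border 'a')
j=34 s[j]='b': π[34]=2 (border 'ab')
j=35 s[j]='a': k: 2→0; π[35]=1 (border 'a')

[0, 0, 0, 1, 2, 1, 2, 3, 4, 1, 2, 1, 2, 1, 1, 2, 3, 0, 0, 1, 1, 2, 3, 0, 0, 0, 1, 1, 2, 3, 0, 0, 0, 1, 2, 1]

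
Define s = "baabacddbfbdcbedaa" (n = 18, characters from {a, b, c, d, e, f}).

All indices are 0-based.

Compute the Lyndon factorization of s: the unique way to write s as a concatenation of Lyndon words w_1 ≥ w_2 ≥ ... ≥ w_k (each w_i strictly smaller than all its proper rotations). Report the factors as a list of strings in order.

["b", "aabacddbfbdcbed", "a", "a"]

emit factor 1: 'b' (i=0, period=1)
emit factor 2: 'aabacddbfbdcbed' (i=1, period=15)
emit factor 3: 'a' (i=16, period=1)
emit factor 4: 'a' (i=17, period=1)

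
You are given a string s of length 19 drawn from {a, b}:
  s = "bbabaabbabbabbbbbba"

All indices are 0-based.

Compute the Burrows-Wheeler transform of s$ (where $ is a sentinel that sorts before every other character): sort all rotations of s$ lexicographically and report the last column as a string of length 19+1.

rank  rotation              last
    0  $bbabaabbabbabbbbbba  a
    1  a$bbabaabbabbabbbbbb  b
    2  aabbabbabbbbbba$bbab  b
    3  abaabbabbabbbbbba$bb  b
    4  abbabbabbbbbba$bbaba  a
    5  abbabbbbbba$bbabaabb  b
    6  abbbbbba$bbabaabbabb  b
    7  ba$bbabaabbabbabbbbb  b
    8  baabbabbabbbbbba$bba  a
    9  babaabbabbabbbbbba$b  b
   10  babbabbbbbba$bbabaab  b
   11  babbbbbba$bbabaabbab  b
   12  bba$bbabaabbabbabbbb  b
   13  bbabaabbabbabbbbbba$  $
   14  bbabbabbbbbba$bbabaa  a
   15  bbabbbbbba$bbabaabba  a
   16  bbba$bbabaabbabbabbb  b
   17  bbbba$bbabaabbabbabb  b
   18  bbbbba$bbabaabbabbab  b
   19  bbbbbba$bbabaabbabba  a

abbbabbbabbbb$aabbba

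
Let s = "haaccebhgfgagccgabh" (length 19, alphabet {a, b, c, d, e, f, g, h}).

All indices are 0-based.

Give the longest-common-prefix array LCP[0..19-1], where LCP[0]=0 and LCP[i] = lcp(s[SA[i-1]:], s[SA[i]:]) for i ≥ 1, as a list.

rank→(start, suffix):
  0 → (1, 'aaccebhgfgagccgabh')
  1 → (16, 'abh')
  2 → (2, 'accebhgfgagccgabh')
  3 → (11, 'agccgabh')
  4 → (17, 'bh')
  5 → (6, 'bhgfgagccgabh')
  6 → (3, 'ccebhgfgagccgabh')
  7 → (13, 'ccgabh')
  8 → (4, 'cebhgfgagccgabh')
  9 → (14, 'cgabh')
  10 → (5, 'ebhgfgagccgabh')
  11 → (9, 'fgagccgabh')
  12 → (15, 'gabh')
  13 → (10, 'gagccgabh')
  14 → (12, 'gccgabh')
  15 → (8, 'gfgagccgabh')
  16 → (18, 'h')
  17 → (0, 'haaccebhgfgagccgabh')
  18 → (7, 'hgfgagccgabh')

SA = [1, 16, 2, 11, 17, 6, 3, 13, 4, 14, 5, 9, 15, 10, 12, 8, 18, 0, 7]
rank  pair      lcp
   1  s[1:],s[16:]  1  'a'
   2  s[16:],s[2:]  1  'a'
   3  s[2:],s[11:]  1  'a'
   4  s[11:],s[17:]  0  ''
   5  s[17:],s[6:]  2  'bh'
   6  s[6:],s[3:]  0  ''
   7  s[3:],s[13:]  2  'cc'
   8  s[13:],s[4:]  1  'c'
   9  s[4:],s[14:]  1  'c'
  10  s[14:],s[5:]  0  ''
  11  s[5:],s[9:]  0  ''
  12  s[9:],s[15:]  0  ''
  13  s[15:],s[10:]  2  'ga'
  14  s[10:],s[12:]  1  'g'
  15  s[12:],s[8:]  1  'g'
  16  s[8:],s[18:]  0  ''
  17  s[18:],s[0:]  1  'h'
  18  s[0:],s[7:]  1  'h'

[0, 1, 1, 1, 0, 2, 0, 2, 1, 1, 0, 0, 0, 2, 1, 1, 0, 1, 1]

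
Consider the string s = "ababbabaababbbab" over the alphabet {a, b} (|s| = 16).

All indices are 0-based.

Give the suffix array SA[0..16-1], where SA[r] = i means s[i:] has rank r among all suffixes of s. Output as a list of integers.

rank→(start, suffix):
  0 → (7, 'aababbbab')
  1 → (14, 'ab')
  2 → (5, 'abaababbbab')
  3 → (0, 'ababbabaababbbab')
  4 → (8, 'ababbbab')
  5 → (2, 'abbabaababbbab')
  6 → (10, 'abbbab')
  7 → (15, 'b')
  8 → (6, 'baababbbab')
  9 → (13, 'bab')
  10 → (4, 'babaababbbab')
  11 → (1, 'babbabaababbbab')
  12 → (9, 'babbbab')
  13 → (12, 'bbab')
  14 → (3, 'bbabaababbbab')
  15 → (11, 'bbbab')

[7, 14, 5, 0, 8, 2, 10, 15, 6, 13, 4, 1, 9, 12, 3, 11]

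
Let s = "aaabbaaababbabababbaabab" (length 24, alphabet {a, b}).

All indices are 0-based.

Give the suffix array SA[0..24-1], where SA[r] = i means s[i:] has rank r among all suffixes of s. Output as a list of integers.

rank | idx | suffix
   0 |   5 | aaababbabababbaabab
   1 |   0 | aaabbaaababbabababbaabab
   2 |  19 | aabab
   3 |   6 | aababbabababbaabab
   4 |   1 | aabbaaababbabababbaabab
   5 |  22 | ab
   6 |  20 | abab
   7 |  12 | abababbaabab
   8 |  14 | ababbaabab
   9 |   7 | ababbabababbaabab
  10 |   2 | abbaaababbabababbaabab
  11 |  16 | abbaabab
  12 |   9 | abbabababbaabab
  13 |  23 | b
  14 |   4 | baaababbabababbaabab
  15 |  18 | baabab
  16 |  21 | bab
  17 |  11 | babababbaabab
  18 |  13 | bababbaabab
  19 |  15 | babbaabab
  20 |   8 | babbabababbaabab
  21 |   3 | bbaaababbabababbaabab
  22 |  17 | bbaabab
  23 |  10 | bbabababbaabab

[5, 0, 19, 6, 1, 22, 20, 12, 14, 7, 2, 16, 9, 23, 4, 18, 21, 11, 13, 15, 8, 3, 17, 10]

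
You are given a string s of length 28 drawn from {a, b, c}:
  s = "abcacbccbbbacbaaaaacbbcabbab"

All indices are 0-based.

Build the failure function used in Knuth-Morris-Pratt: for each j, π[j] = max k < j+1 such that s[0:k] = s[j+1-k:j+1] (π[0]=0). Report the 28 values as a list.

[0, 0, 0, 1, 0, 0, 0, 0, 0, 0, 0, 1, 0, 0, 1, 1, 1, 1, 1, 0, 0, 0, 0, 1, 2, 0, 1, 2]

π[0] = 0
j=1 s[j]='b': π[1]=0 (border '')
j=2 s[j]='c': π[2]=0 (border '')
j=3 s[j]='a': π[3]=1 (border 'a')
j=4 s[j]='c': k: 1→0; π[4]=0 (border '')
j=5 s[j]='b': π[5]=0 (border '')
j=6 s[j]='c': π[6]=0 (border '')
j=7 s[j]='c': π[7]=0 (border '')
j=8 s[j]='b': π[8]=0 (border '')
j=9 s[j]='b': π[9]=0 (border '')
j=10 s[j]='b': π[10]=0 (border '')
j=11 s[j]='a': π[11]=1 (border 'a')
j=12 s[j]='c': k: 1→0; π[12]=0 (border '')
j=13 s[j]='b': π[13]=0 (border '')
j=14 s[j]='a': π[14]=1 (border 'a')
j=15 s[j]='a': k: 1→0; π[15]=1 (border 'a')
j=16 s[j]='a': k: 1→0; π[16]=1 (border 'a')
j=17 s[j]='a': k: 1→0; π[17]=1 (border 'a')
j=18 s[j]='a': k: 1→0; π[18]=1 (border 'a')
j=19 s[j]='c': k: 1→0; π[19]=0 (border '')
j=20 s[j]='b': π[20]=0 (border '')
j=21 s[j]='b': π[21]=0 (border '')
j=22 s[j]='c': π[22]=0 (border '')
j=23 s[j]='a': π[23]=1 (border 'a')
j=24 s[j]='b': π[24]=2 (border 'ab')
j=25 s[j]='b': k: 2→0; π[25]=0 (border '')
j=26 s[j]='a': π[26]=1 (border 'a')
j=27 s[j]='b': π[27]=2 (border 'ab')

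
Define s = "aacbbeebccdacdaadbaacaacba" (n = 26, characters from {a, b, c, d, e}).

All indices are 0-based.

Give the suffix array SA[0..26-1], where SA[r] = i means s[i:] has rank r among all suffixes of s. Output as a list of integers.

[25, 18, 21, 0, 14, 19, 22, 1, 11, 15, 24, 17, 3, 7, 4, 20, 23, 2, 8, 12, 9, 13, 10, 16, 6, 5]

sorted suffixes:
  #0 SA[0]=25  'a'
  #1 SA[1]=18  'aacaacba'
  #2 SA[2]=21  'aacba'
  #3 SA[3]=0  'aacbbeebccdacdaadbaacaacba'
  #4 SA[4]=14  'aadbaacaacba'
  #5 SA[5]=19  'acaacba'
  #6 SA[6]=22  'acba'
  #7 SA[7]=1  'acbbeebccdacdaadbaacaacba'
  #8 SA[8]=11  'acdaadbaacaacba'
  #9 SA[9]=15  'adbaacaacba'
  #10 SA[10]=24  'ba'
  #11 SA[11]=17  'baacaacba'
  #12 SA[12]=3  'bbeebccdacdaadbaacaacba'
  #13 SA[13]=7  'bccdacdaadbaacaacba'
  #14 SA[14]=4  'beebccdacdaadbaacaacba'
  #15 SA[15]=20  'caacba'
  #16 SA[16]=23  'cba'
  #17 SA[17]=2  'cbbeebccdacdaadbaacaacba'
  #18 SA[18]=8  'ccdacdaadbaacaacba'
  #19 SA[19]=12  'cdaadbaacaacba'
  #20 SA[20]=9  'cdacdaadbaacaacba'
  #21 SA[21]=13  'daadbaacaacba'
  #22 SA[22]=10  'dacdaadbaacaacba'
  #23 SA[23]=16  'dbaacaacba'
  #24 SA[24]=6  'ebccdacdaadbaacaacba'
  #25 SA[25]=5  'eebccdacdaadbaacaacba'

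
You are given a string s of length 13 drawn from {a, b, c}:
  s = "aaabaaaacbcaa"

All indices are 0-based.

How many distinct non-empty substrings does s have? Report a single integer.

74

sorted suffixes:
  #0 SA[0]=12  'a'
  #1 SA[1]=11  'aa'
  #2 SA[2]=4  'aaaacbcaa'
  #3 SA[3]=0  'aaabaaaacbcaa'
  #4 SA[4]=5  'aaacbcaa'
  #5 SA[5]=1  'aabaaaacbcaa'
  #6 SA[6]=6  'aacbcaa'
  #7 SA[7]=2  'abaaaacbcaa'
  #8 SA[8]=7  'acbcaa'
  #9 SA[9]=3  'baaaacbcaa'
  #10 SA[10]=9  'bcaa'
  #11 SA[11]=10  'caa'
  #12 SA[12]=8  'cbcaa'

SA = [12, 11, 4, 0, 5, 1, 6, 2, 7, 3, 9, 10, 8]
i: (SA[i-1],SA[i]) lcp shared
  1: (12,11) 1 'a'
  2: (11,4) 2 'aa'
  3: (4,0) 3 'aaa'
  4: (0,5) 3 'aaa'
  5: (5,1) 2 'aa'
  6: (1,6) 2 'aa'
  7: (6,2) 1 'a'
  8: (2,7) 1 'a'
  9: (7,3) 0 ''
  10: (3,9) 1 'b'
  11: (9,10) 0 ''
  12: (10,8) 1 'c'

n(n+1)/2 = 13·14/2 = 91
Σ LCP = 0 + 1 + 2 + 3 + 3 + 2 + 2 + 1 + 1 + 0 + 1 + 0 + 1 = 17
distinct = 91 − 17 = 74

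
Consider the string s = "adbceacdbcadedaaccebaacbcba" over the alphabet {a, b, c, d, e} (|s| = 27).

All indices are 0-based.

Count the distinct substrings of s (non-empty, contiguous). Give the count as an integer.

sorted suffixes:
  #0 SA[0]=26  'a'
  #1 SA[1]=20  'aacbcba'
  #2 SA[2]=14  'aaccebaacbcba'
  #3 SA[3]=21  'acbcba'
  #4 SA[4]=15  'accebaacbcba'
  #5 SA[5]=5  'acdbcadedaaccebaacbcba'
  #6 SA[6]=0  'adbceacdbcadedaaccebaacbcba'
  #7 SA[7]=10  'adedaaccebaacbcba'
  #8 SA[8]=25  'ba'
  #9 SA[9]=19  'baacbcba'
  #10 SA[10]=8  'bcadedaaccebaacbcba'
  #11 SA[11]=23  'bcba'
  #12 SA[12]=2  'bceacdbcadedaaccebaacbcba'
  #13 SA[13]=9  'cadedaaccebaacbcba'
  #14 SA[14]=24  'cba'
  #15 SA[15]=22  'cbcba'
  #16 SA[16]=16  'ccebaacbcba'
  #17 SA[17]=6  'cdbcadedaaccebaacbcba'
  #18 SA[18]=3  'ceacdbcadedaaccebaacbcba'
  #19 SA[19]=17  'cebaacbcba'
  #20 SA[20]=13  'daaccebaacbcba'
  #21 SA[21]=7  'dbcadedaaccebaacbcba'
  #22 SA[22]=1  'dbceacdbcadedaaccebaacbcba'
  #23 SA[23]=11  'dedaaccebaacbcba'
  #24 SA[24]=4  'eacdbcadedaaccebaacbcba'
  #25 SA[25]=18  'ebaacbcba'
  #26 SA[26]=12  'edaaccebaacbcba'

SA = [26, 20, 14, 21, 15, 5, 0, 10, 25, 19, 8, 23, 2, 9, 24, 22, 16, 6, 3, 17, 13, 7, 1, 11, 4, 18, 12]
rank  pair      lcp
   1  s[26:],s[20:]  1  'a'
   2  s[20:],s[14:]  3  'aac'
   3  s[14:],s[21:]  1  'a'
   4  s[21:],s[15:]  2  'ac'
   5  s[15:],s[5:]  2  'ac'
   6  s[5:],s[0:]  1  'a'
   7  s[0:],s[10:]  2  'ad'
   8  s[10:],s[25:]  0  ''
   9  s[25:],s[19:]  2  'ba'
  10  s[19:],s[8:]  1  'b'
  11  s[8:],s[23:]  2  'bc'
  12  s[23:],s[2:]  2  'bc'
  13  s[2:],s[9:]  0  ''
  14  s[9:],s[24:]  1  'c'
  15  s[24:],s[22:]  2  'cb'
  16  s[22:],s[16:]  1  'c'
  17  s[16:],s[6:]  1  'c'
  18  s[6:],s[3:]  1  'c'
  19  s[3:],s[17:]  2  'ce'
  20  s[17:],s[13:]  0  ''
  21  s[13:],s[7:]  1  'd'
  22  s[7:],s[1:]  3  'dbc'
  23  s[1:],s[11:]  1  'd'
  24  s[11:],s[4:]  0  ''
  25  s[4:],s[18:]  1  'e'
  26  s[18:],s[12:]  1  'e'

n(n+1)/2 = 27·28/2 = 378
Σ LCP = 0 + 1 + 3 + 1 + 2 + 2 + 1 + 2 + 0 + 2 + 1 + 2 + 2 + 0 + 1 + 2 + 1 + 1 + 1 + 2 + 0 + 1 + 3 + 1 + 0 + 1 + 1 = 34
distinct = 378 − 34 = 344

344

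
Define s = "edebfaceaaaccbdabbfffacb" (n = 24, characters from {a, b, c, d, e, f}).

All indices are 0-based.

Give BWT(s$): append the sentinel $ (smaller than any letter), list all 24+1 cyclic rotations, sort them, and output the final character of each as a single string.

beadfafcacebacaabecd$fbfb

rank  rotation                   last
    0  $edebfaceaaaccbdabbfffacb  b
    1  aaaccbdabbfffacb$edebface  e
    2  aaccbdabbfffacb$edebfacea  a
    3  abbfffacb$edebfaceaaaccbd  d
    4  acb$edebfaceaaaccbdabbfff  f
    5  accbdabbfffacb$edebfaceaa  a
    6  aceaaaccbdabbfffacb$edebf  f
    7  b$edebfaceaaaccbdabbfffac  c
    8  bbfffacb$edebfaceaaaccbda  a
    9  bdabbfffacb$edebfaceaaacc  c
   10  bfaceaaaccbdabbfffacb$ede  e
   11  bfffacb$edebfaceaaaccbdab  b
   12  cb$edebfaceaaaccbdabbfffa  a
   13  cbdabbfffacb$edebfaceaaac  c
   14  ccbdabbfffacb$edebfaceaaa  a
   15  ceaaaccbdabbfffacb$edebfa  a
   16  dabbfffacb$edebfaceaaaccb  b
   17  debfaceaaaccbdabbfffacb$e  e
   18  eaaaccbdabbfffacb$edebfac  c
   19  ebfaceaaaccbdabbfffacb$ed  d
   20  edebfaceaaaccbdabbfffacb$  $
   21  facb$edebfaceaaaccbdabbff  f
   22  faceaaaccbdabbfffacb$edeb  b
   23  ffacb$edebfaceaaaccbdabbf  f
   24  fffacb$edebfaceaaaccbdabb  b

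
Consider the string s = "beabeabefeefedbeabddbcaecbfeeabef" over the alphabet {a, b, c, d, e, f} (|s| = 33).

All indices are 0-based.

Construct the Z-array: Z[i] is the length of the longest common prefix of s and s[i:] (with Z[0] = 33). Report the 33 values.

Z[0]=33
i=1: i≥r, start 0; Z[1]=0
i=2: i≥r, start 0; Z[2]=0
i=3: i≥r, start 0; Z[3]=5 scan→box=[3,8)
i=4: min(r-i=4, Z[1]=0)=0; Z[4]=0
i=5: min(r-i=3, Z[2]=0)=0; Z[5]=0
i=6: min(r-i=2, Z[3]=5)=2; Z[6]=2
i=7: min(r-i=1, Z[4]=0)=0; Z[7]=0
i=8: i≥r, start 0; Z[8]=0
i=9: i≥r, start 0; Z[9]=0
i=10: i≥r, start 0; Z[10]=0
i=11: i≥r, start 0; Z[11]=0
i=12: i≥r, start 0; Z[12]=0
i=13: i≥r, start 0; Z[13]=0
i=14: i≥r, start 0; Z[14]=4 scan→box=[14,18)
i=15: min(r-i=3, Z[1]=0)=0; Z[15]=0
i=16: min(r-i=2, Z[2]=0)=0; Z[16]=0
i=17: min(r-i=1, Z[3]=5)=1; Z[17]=1
i=18: i≥r, start 0; Z[18]=0
i=19: i≥r, start 0; Z[19]=0
i=20: i≥r, start 0; Z[20]=1 scan→box=[20,21)
i=21: i≥r, start 0; Z[21]=0
i=22: i≥r, start 0; Z[22]=0
i=23: i≥r, start 0; Z[23]=0
i=24: i≥r, start 0; Z[24]=0
i=25: i≥r, start 0; Z[25]=1 scan→box=[25,26)
i=26: i≥r, start 0; Z[26]=0
i=27: i≥r, start 0; Z[27]=0
i=28: i≥r, start 0; Z[28]=0
i=29: i≥r, start 0; Z[29]=0
i=30: i≥r, start 0; Z[30]=2 scan→box=[30,32)
i=31: min(r-i=1, Z[1]=0)=0; Z[31]=0
i=32: i≥r, start 0; Z[32]=0

[33, 0, 0, 5, 0, 0, 2, 0, 0, 0, 0, 0, 0, 0, 4, 0, 0, 1, 0, 0, 1, 0, 0, 0, 0, 1, 0, 0, 0, 0, 2, 0, 0]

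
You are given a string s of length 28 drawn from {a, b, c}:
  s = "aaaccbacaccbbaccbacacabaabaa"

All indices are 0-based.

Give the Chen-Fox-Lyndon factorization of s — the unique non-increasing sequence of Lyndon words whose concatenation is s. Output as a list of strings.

["aaaccbacaccbbaccbacacabaab", "a", "a"]

emit factor 1: 'aaaccbacaccbbaccbacacabaab' (i=0, period=26)
emit factor 2: 'a' (i=26, period=1)
emit factor 3: 'a' (i=27, period=1)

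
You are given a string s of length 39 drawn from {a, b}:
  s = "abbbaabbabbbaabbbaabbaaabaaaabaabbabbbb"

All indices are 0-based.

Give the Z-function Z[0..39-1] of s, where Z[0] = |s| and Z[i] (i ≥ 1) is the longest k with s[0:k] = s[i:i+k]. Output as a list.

[39, 0, 0, 0, 1, 3, 0, 0, 8, 0, 0, 0, 1, 9, 0, 0, 0, 1, 3, 0, 0, 1, 1, 2, 0, 1, 1, 1, 2, 0, 1, 3, 0, 0, 4, 0, 0, 0, 0]

Z[0]=39
i=1: fresh scan; Z[1]=0
i=2: fresh scan; Z[2]=0
i=3: fresh scan; Z[3]=0
i=4: fresh scan; Z[4]=1 extend→box=[4,5)
i=5: fresh scan; Z[5]=3 extend→box=[5,8)
i=6: min(r-i=2, Z[1]=0)=0; Z[6]=0
i=7: min(r-i=1, Z[2]=0)=0; Z[7]=0
i=8: fresh scan; Z[8]=8 extend→box=[8,16)
i=9: min(r-i=7, Z[1]=0)=0; Z[9]=0
i=10: min(r-i=6, Z[2]=0)=0; Z[10]=0
i=11: min(r-i=5, Z[3]=0)=0; Z[11]=0
i=12: min(r-i=4, Z[4]=1)=1; Z[12]=1
i=13: min(r-i=3, Z[5]=3)=3; Z[13]=9 extend→box=[13,22)
i=14: min(r-i=8, Z[1]=0)=0; Z[14]=0
i=15: min(r-i=7, Z[2]=0)=0; Z[15]=0
i=16: min(r-i=6, Z[3]=0)=0; Z[16]=0
i=17: min(r-i=5, Z[4]=1)=1; Z[17]=1
i=18: min(r-i=4, Z[5]=3)=3; Z[18]=3
i=19: min(r-i=3, Z[6]=0)=0; Z[19]=0
i=20: min(r-i=2, Z[7]=0)=0; Z[20]=0
i=21: min(r-i=1, Z[8]=8)=1; Z[21]=1
i=22: fresh scan; Z[22]=1 extend→box=[22,23)
i=23: fresh scan; Z[23]=2 extend→box=[23,25)
i=24: min(r-i=1, Z[1]=0)=0; Z[24]=0
i=25: fresh scan; Z[25]=1 extend→box=[25,26)
i=26: fresh scan; Z[26]=1 extend→box=[26,27)
i=27: fresh scan; Z[27]=1 extend→box=[27,28)
i=28: fresh scan; Z[28]=2 extend→box=[28,30)
i=29: min(r-i=1, Z[1]=0)=0; Z[29]=0
i=30: fresh scan; Z[30]=1 extend→box=[30,31)
i=31: fresh scan; Z[31]=3 extend→box=[31,34)
i=32: min(r-i=2, Z[1]=0)=0; Z[32]=0
i=33: min(r-i=1, Z[2]=0)=0; Z[33]=0
i=34: fresh scan; Z[34]=4 extend→box=[34,38)
i=35: min(r-i=3, Z[1]=0)=0; Z[35]=0
i=36: min(r-i=2, Z[2]=0)=0; Z[36]=0
i=37: min(r-i=1, Z[3]=0)=0; Z[37]=0
i=38: fresh scan; Z[38]=0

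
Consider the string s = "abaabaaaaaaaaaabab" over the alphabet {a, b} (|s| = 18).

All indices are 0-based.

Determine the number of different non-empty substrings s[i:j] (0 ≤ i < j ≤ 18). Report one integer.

rank | idx | suffix
   0 |   5 | aaaaaaaaaabab
   1 |   6 | aaaaaaaaabab
   2 |   7 | aaaaaaaabab
   3 |   8 | aaaaaaabab
   4 |   9 | aaaaaabab
   5 |  10 | aaaaabab
   6 |  11 | aaaabab
   7 |  12 | aaabab
   8 |   2 | aabaaaaaaaaaabab
   9 |  13 | aabab
  10 |  16 | ab
  11 |   3 | abaaaaaaaaaabab
  12 |   0 | abaabaaaaaaaaaabab
  13 |  14 | abab
  14 |  17 | b
  15 |   4 | baaaaaaaaaabab
  16 |   1 | baabaaaaaaaaaabab
  17 |  15 | bab

SA = [5, 6, 7, 8, 9, 10, 11, 12, 2, 13, 16, 3, 0, 14, 17, 4, 1, 15]
i: (SA[i-1],SA[i]) lcp shared
  1: (5,6) 9 'aaaaaaaaa'
  2: (6,7) 8 'aaaaaaaa'
  3: (7,8) 7 'aaaaaaa'
  4: (8,9) 6 'aaaaaa'
  5: (9,10) 5 'aaaaa'
  6: (10,11) 4 'aaaa'
  7: (11,12) 3 'aaa'
  8: (12,2) 2 'aa'
  9: (2,13) 4 'aaba'
  10: (13,16) 1 'a'
  11: (16,3) 2 'ab'
  12: (3,0) 4 'abaa'
  13: (0,14) 3 'aba'
  14: (14,17) 0 ''
  15: (17,4) 1 'b'
  16: (4,1) 3 'baa'
  17: (1,15) 2 'ba'

n(n+1)/2 = 18·19/2 = 171
Σ LCP = 0 + 9 + 8 + 7 + 6 + 5 + 4 + 3 + 2 + 4 + 1 + 2 + 4 + 3 + 0 + 1 + 3 + 2 = 64
distinct = 171 − 64 = 107

107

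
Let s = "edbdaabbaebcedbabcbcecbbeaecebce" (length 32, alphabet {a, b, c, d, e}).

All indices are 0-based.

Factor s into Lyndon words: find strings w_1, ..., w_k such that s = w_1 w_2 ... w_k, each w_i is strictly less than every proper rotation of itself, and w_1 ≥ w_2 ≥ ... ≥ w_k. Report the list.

emit factor 1: 'e' (i=0, period=1)
emit factor 2: 'd' (i=1, period=1)
emit factor 3: 'bd' (i=2, period=2)
emit factor 4: 'aabbaebcedbabcbcecbbeaecebce' (i=4, period=28)

["e", "d", "bd", "aabbaebcedbabcbcecbbeaecebce"]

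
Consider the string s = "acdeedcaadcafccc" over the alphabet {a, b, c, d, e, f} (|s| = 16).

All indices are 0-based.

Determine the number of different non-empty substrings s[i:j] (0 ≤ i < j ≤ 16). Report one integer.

121

sorted suffixes:
  #0 SA[0]=7  'aadcafccc'
  #1 SA[1]=0  'acdeedcaadcafccc'
  #2 SA[2]=8  'adcafccc'
  #3 SA[3]=11  'afccc'
  #4 SA[4]=15  'c'
  #5 SA[5]=6  'caadcafccc'
  #6 SA[6]=10  'cafccc'
  #7 SA[7]=14  'cc'
  #8 SA[8]=13  'ccc'
  #9 SA[9]=1  'cdeedcaadcafccc'
  #10 SA[10]=5  'dcaadcafccc'
  #11 SA[11]=9  'dcafccc'
  #12 SA[12]=2  'deedcaadcafccc'
  #13 SA[13]=4  'edcaadcafccc'
  #14 SA[14]=3  'eedcaadcafccc'
  #15 SA[15]=12  'fccc'

SA = [7, 0, 8, 11, 15, 6, 10, 14, 13, 1, 5, 9, 2, 4, 3, 12]
[i] adj suffixes → lcp
  [1] 7/0 → 1 ('a')
  [2] 0/8 → 1 ('a')
  [3] 8/11 → 1 ('a')
  [4] 11/15 → 0 ('')
  [5] 15/6 → 1 ('c')
  [6] 6/10 → 2 ('ca')
  [7] 10/14 → 1 ('c')
  [8] 14/13 → 2 ('cc')
  [9] 13/1 → 1 ('c')
  [10] 1/5 → 0 ('')
  [11] 5/9 → 3 ('dca')
  [12] 9/2 → 1 ('d')
  [13] 2/4 → 0 ('')
  [14] 4/3 → 1 ('e')
  [15] 3/12 → 0 ('')

n(n+1)/2 = 16·17/2 = 136
Σ LCP = 0 + 1 + 1 + 1 + 0 + 1 + 2 + 1 + 2 + 1 + 0 + 3 + 1 + 0 + 1 + 0 = 15
distinct = 136 − 15 = 121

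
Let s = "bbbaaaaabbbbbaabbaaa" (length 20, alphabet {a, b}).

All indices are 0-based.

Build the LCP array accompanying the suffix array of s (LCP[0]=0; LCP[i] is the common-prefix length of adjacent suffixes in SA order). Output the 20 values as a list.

rank | idx | suffix
   0 |  19 | a
   1 |  18 | aa
   2 |  17 | aaa
   3 |   3 | aaaaabbbbbaabbaaa
   4 |   4 | aaaabbbbbaabbaaa
   5 |   5 | aaabbbbbaabbaaa
   6 |  13 | aabbaaa
   7 |   6 | aabbbbbaabbaaa
   8 |  14 | abbaaa
   9 |   7 | abbbbbaabbaaa
  10 |  16 | baaa
  11 |   2 | baaaaabbbbbaabbaaa
  12 |  12 | baabbaaa
  13 |  15 | bbaaa
  14 |   1 | bbaaaaabbbbbaabbaaa
  15 |  11 | bbaabbaaa
  16 |   0 | bbbaaaaabbbbbaabbaaa
  17 |  10 | bbbaabbaaa
  18 |   9 | bbbbaabbaaa
  19 |   8 | bbbbbaabbaaa

SA = [19, 18, 17, 3, 4, 5, 13, 6, 14, 7, 16, 2, 12, 15, 1, 11, 0, 10, 9, 8]
rank  pair      lcp
   1  s[19:],s[18:]  1  'a'
   2  s[18:],s[17:]  2  'aa'
   3  s[17:],s[3:]  3  'aaa'
   4  s[3:],s[4:]  4  'aaaa'
   5  s[4:],s[5:]  3  'aaa'
   6  s[5:],s[13:]  2  'aa'
   7  s[13:],s[6:]  4  'aabb'
   8  s[6:],s[14:]  1  'a'
   9  s[14:],s[7:]  3  'abb'
  10  s[7:],s[16:]  0  ''
  11  s[16:],s[2:]  4  'baaa'
  12  s[2:],s[12:]  3  'baa'
  13  s[12:],s[15:]  1  'b'
  14  s[15:],s[1:]  5  'bbaaa'
  15  s[1:],s[11:]  4  'bbaa'
  16  s[11:],s[0:]  2  'bb'
  17  s[0:],s[10:]  5  'bbbaa'
  18  s[10:],s[9:]  3  'bbb'
  19  s[9:],s[8:]  4  'bbbb'

[0, 1, 2, 3, 4, 3, 2, 4, 1, 3, 0, 4, 3, 1, 5, 4, 2, 5, 3, 4]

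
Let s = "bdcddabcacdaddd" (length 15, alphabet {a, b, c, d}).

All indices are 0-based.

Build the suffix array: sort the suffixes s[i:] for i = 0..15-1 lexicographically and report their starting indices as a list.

[5, 8, 11, 6, 0, 7, 9, 2, 14, 4, 10, 1, 13, 3, 12]

rank | idx | suffix
   0 |   5 | abcacdaddd
   1 |   8 | acdaddd
   2 |  11 | addd
   3 |   6 | bcacdaddd
   4 |   0 | bdcddabcacdaddd
   5 |   7 | cacdaddd
   6 |   9 | cdaddd
   7 |   2 | cddabcacdaddd
   8 |  14 | d
   9 |   4 | dabcacdaddd
  10 |  10 | daddd
  11 |   1 | dcddabcacdaddd
  12 |  13 | dd
  13 |   3 | ddabcacdaddd
  14 |  12 | ddd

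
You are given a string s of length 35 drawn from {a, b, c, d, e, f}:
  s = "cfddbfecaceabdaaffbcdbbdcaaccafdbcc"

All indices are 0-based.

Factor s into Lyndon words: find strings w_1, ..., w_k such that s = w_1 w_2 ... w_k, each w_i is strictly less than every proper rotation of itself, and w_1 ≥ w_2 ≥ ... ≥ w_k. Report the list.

["cfdd", "bfec", "ace", "abd", "aaffbcdbbdc", "aaccafdbcc"]

emit factor 1: 'cfdd' (i=0, period=4)
emit factor 2: 'bfec' (i=4, period=4)
emit factor 3: 'ace' (i=8, period=3)
emit factor 4: 'abd' (i=11, period=3)
emit factor 5: 'aaffbcdbbdc' (i=14, period=11)
emit factor 6: 'aaccafdbcc' (i=25, period=10)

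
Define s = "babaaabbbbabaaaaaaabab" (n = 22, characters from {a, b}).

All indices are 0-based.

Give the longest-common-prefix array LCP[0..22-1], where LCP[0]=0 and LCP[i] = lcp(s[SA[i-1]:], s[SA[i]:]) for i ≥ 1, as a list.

rank | idx | suffix
   0 |  12 | aaaaaaabab
   1 |  13 | aaaaaabab
   2 |  14 | aaaaabab
   3 |  15 | aaaabab
   4 |  16 | aaabab
   5 |   3 | aaabbbbabaaaaaaabab
   6 |  17 | aabab
   7 |   4 | aabbbbabaaaaaaabab
   8 |  20 | ab
   9 |  10 | abaaaaaaabab
  10 |   1 | abaaabbbbabaaaaaaabab
  11 |  18 | abab
  12 |   5 | abbbbabaaaaaaabab
  13 |  21 | b
  14 |  11 | baaaaaaabab
  15 |   2 | baaabbbbabaaaaaaabab
  16 |  19 | bab
  17 |   9 | babaaaaaaabab
  18 |   0 | babaaabbbbabaaaaaaabab
  19 |   8 | bbabaaaaaaabab
  20 |   7 | bbbabaaaaaaabab
  21 |   6 | bbbbabaaaaaaabab

SA = [12, 13, 14, 15, 16, 3, 17, 4, 20, 10, 1, 18, 5, 21, 11, 2, 19, 9, 0, 8, 7, 6]
[i] adj suffixes → lcp
  [1] 12/13 → 6 ('aaaaaa')
  [2] 13/14 → 5 ('aaaaa')
  [3] 14/15 → 4 ('aaaa')
  [4] 15/16 → 3 ('aaa')
  [5] 16/3 → 4 ('aaab')
  [6] 3/17 → 2 ('aa')
  [7] 17/4 → 3 ('aab')
  [8] 4/20 → 1 ('a')
  [9] 20/10 → 2 ('ab')
  [10] 10/1 → 5 ('abaaa')
  [11] 1/18 → 3 ('aba')
  [12] 18/5 → 2 ('ab')
  [13] 5/21 → 0 ('')
  [14] 21/11 → 1 ('b')
  [15] 11/2 → 4 ('baaa')
  [16] 2/19 → 2 ('ba')
  [17] 19/9 → 3 ('bab')
  [18] 9/0 → 6 ('babaaa')
  [19] 0/8 → 1 ('b')
  [20] 8/7 → 2 ('bb')
  [21] 7/6 → 3 ('bbb')

[0, 6, 5, 4, 3, 4, 2, 3, 1, 2, 5, 3, 2, 0, 1, 4, 2, 3, 6, 1, 2, 3]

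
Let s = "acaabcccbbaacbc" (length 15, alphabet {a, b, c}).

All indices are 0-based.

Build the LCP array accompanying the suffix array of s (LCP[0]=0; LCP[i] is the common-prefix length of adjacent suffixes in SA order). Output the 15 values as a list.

[0, 2, 1, 1, 2, 0, 1, 1, 2, 0, 1, 1, 2, 1, 2]

rank | idx | suffix
   0 |   2 | aabcccbbaacbc
   1 |  10 | aacbc
   2 |   3 | abcccbbaacbc
   3 |   0 | acaabcccbbaacbc
   4 |  11 | acbc
   5 |   9 | baacbc
   6 |   8 | bbaacbc
   7 |  13 | bc
   8 |   4 | bcccbbaacbc
   9 |  14 | c
  10 |   1 | caabcccbbaacbc
  11 |   7 | cbbaacbc
  12 |  12 | cbc
  13 |   6 | ccbbaacbc
  14 |   5 | cccbbaacbc

SA = [2, 10, 3, 0, 11, 9, 8, 13, 4, 14, 1, 7, 12, 6, 5]
rank  pair      lcp
   1  s[2:],s[10:]  2  'aa'
   2  s[10:],s[3:]  1  'a'
   3  s[3:],s[0:]  1  'a'
   4  s[0:],s[11:]  2  'ac'
   5  s[11:],s[9:]  0  ''
   6  s[9:],s[8:]  1  'b'
   7  s[8:],s[13:]  1  'b'
   8  s[13:],s[4:]  2  'bc'
   9  s[4:],s[14:]  0  ''
  10  s[14:],s[1:]  1  'c'
  11  s[1:],s[7:]  1  'c'
  12  s[7:],s[12:]  2  'cb'
  13  s[12:],s[6:]  1  'c'
  14  s[6:],s[5:]  2  'cc'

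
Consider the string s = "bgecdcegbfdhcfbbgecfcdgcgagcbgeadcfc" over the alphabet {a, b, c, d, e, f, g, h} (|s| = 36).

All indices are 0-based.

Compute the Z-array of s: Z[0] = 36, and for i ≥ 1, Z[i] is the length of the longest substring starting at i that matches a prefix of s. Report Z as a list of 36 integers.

Z[0]=36
i=1: i≥r, start 0; Z[1]=0
i=2: i≥r, start 0; Z[2]=0
i=3: i≥r, start 0; Z[3]=0
i=4: i≥r, start 0; Z[4]=0
i=5: i≥r, start 0; Z[5]=0
i=6: i≥r, start 0; Z[6]=0
i=7: i≥r, start 0; Z[7]=0
i=8: i≥r, start 0; Z[8]=1 grow→box=[8,9)
i=9: i≥r, start 0; Z[9]=0
i=10: i≥r, start 0; Z[10]=0
i=11: i≥r, start 0; Z[11]=0
i=12: i≥r, start 0; Z[12]=0
i=13: i≥r, start 0; Z[13]=0
i=14: i≥r, start 0; Z[14]=1 grow→box=[14,15)
i=15: i≥r, start 0; Z[15]=4 grow→box=[15,19)
i=16: min(r-i=3, Z[1]=0)=0; Z[16]=0
i=17: min(r-i=2, Z[2]=0)=0; Z[17]=0
i=18: min(r-i=1, Z[3]=0)=0; Z[18]=0
i=19: i≥r, start 0; Z[19]=0
i=20: i≥r, start 0; Z[20]=0
i=21: i≥r, start 0; Z[21]=0
i=22: i≥r, start 0; Z[22]=0
i=23: i≥r, start 0; Z[23]=0
i=24: i≥r, start 0; Z[24]=0
i=25: i≥r, start 0; Z[25]=0
i=26: i≥r, start 0; Z[26]=0
i=27: i≥r, start 0; Z[27]=0
i=28: i≥r, start 0; Z[28]=3 grow→box=[28,31)
i=29: min(r-i=2, Z[1]=0)=0; Z[29]=0
i=30: min(r-i=1, Z[2]=0)=0; Z[30]=0
i=31: i≥r, start 0; Z[31]=0
i=32: i≥r, start 0; Z[32]=0
i=33: i≥r, start 0; Z[33]=0
i=34: i≥r, start 0; Z[34]=0
i=35: i≥r, start 0; Z[35]=0

[36, 0, 0, 0, 0, 0, 0, 0, 1, 0, 0, 0, 0, 0, 1, 4, 0, 0, 0, 0, 0, 0, 0, 0, 0, 0, 0, 0, 3, 0, 0, 0, 0, 0, 0, 0]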